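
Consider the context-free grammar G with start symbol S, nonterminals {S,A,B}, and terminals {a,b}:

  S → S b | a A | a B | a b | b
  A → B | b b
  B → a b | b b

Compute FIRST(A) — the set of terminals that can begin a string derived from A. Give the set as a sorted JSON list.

FIRST sets, iterate to fixpoint:
[1]
  A via A→b b: +{b}
  B via B→a b: +{a}
  B via B→b b: +{b}
  S via S→a A: +{a}
  S via S→b: +{b}
  FIRST(S)={a,b}  FIRST(A)={b}  FIRST(B)={a,b}
[2]
  A via A→B: +{a}
  FIRST(S)={a,b}  FIRST(A)={a,b}  FIRST(B)={a,b}
[3] done
  FIRST(S)={a,b}  FIRST(A)={a,b}  FIRST(B)={a,b}

FIRST(A) = ["a", "b"]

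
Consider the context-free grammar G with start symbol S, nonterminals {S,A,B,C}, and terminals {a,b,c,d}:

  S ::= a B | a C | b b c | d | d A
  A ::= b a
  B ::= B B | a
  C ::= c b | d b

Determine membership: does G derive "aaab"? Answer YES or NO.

Convert to CNF:
  S -> T0 X4 | T1 B | T1 C | T3 A | d
  A -> T0 T1
  B -> B B | a
  C -> T2 T0 | T3 T0
  T0 -> b
  T1 -> a
  T2 -> c
  T3 -> d
  X4 -> T0 T2

CYK fill:
  [0..0]={B,T1}  "a"  orig:{B}
  [1..1]={B,T1}  "a"  orig:{B}
  [2..2]={B,T1}  "a"  orig:{B}
  [3..3]={T0}  "b"  orig:{}
  [0..1]={B,S}  "aa"
  [1..2]={B,S}  "aa"
  [2..3]=∅  "ab"
  [0..2]={B,S}  "aaa"
  [1..3]=∅  "aab"
  [0..3]=∅  "aaab"

S ∉ T[0,3] ⇒ NO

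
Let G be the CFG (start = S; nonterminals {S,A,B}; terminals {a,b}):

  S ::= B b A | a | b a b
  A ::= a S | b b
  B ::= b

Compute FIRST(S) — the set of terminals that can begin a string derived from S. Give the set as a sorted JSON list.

Compute FIRST by fixpoint:
round 1:
  A via A→a S: +{a}
  A via A→b b: +{b}
  B via B→b: +{b}
  S via S→B b A: +{b}
  S via S→a: +{a}
  FIRST[S]={a,b}  FIRST[A]={a,b}  FIRST[B]={b}
round 2: — fixpoint
  FIRST[S]={a,b}  FIRST[A]={a,b}  FIRST[B]={b}

FIRST(S) = ["a", "b"]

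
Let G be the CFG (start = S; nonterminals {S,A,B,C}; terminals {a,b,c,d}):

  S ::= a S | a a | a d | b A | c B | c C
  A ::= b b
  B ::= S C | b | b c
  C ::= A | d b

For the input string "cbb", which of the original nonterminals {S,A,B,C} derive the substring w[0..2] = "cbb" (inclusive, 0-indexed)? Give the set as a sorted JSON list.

CNF form of G:
  S -> T0 A | T1 B | T1 C | T3 S | T3 T2 | T3 T3
  A -> T0 T0
  B -> S C | T0 T1 | b
  C -> T0 T0 | T2 T0
  T0 -> b
  T1 -> c
  T2 -> d
  T3 -> a

CYK fill, restricted to cells inside w[0..2]:
  [0..0]={T1}  "c"  orig:{}
  [1..1]={B,T0}  "b"  orig:{B}
  [2..2]={B,T0}  "b"  orig:{B}
  [0..1]={S}  "cb"
  [1..2]={A,C}  "bb"
  [0..2]={S}  "cbb"

Original NTs in T[0,2] deriving "cbb": ["S"]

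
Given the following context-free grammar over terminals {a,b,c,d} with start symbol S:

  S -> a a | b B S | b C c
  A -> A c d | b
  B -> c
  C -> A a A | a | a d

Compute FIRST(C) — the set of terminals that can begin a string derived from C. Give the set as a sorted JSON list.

Compute FIRST by fixpoint:
round 1:
  A via A→b: +{b}
  B via B→c: +{c}
  C via C→A a A: +{b}
  C via C→a: +{a}
  S via S→a a: +{a}
  S via S→b B S: +{b}
  FIRST(S)={a,b}  FIRST(A)={b}  FIRST(B)={c}  FIRST(C)={a,b}
round 2: done
  FIRST(S)={a,b}  FIRST(A)={b}  FIRST(B)={c}  FIRST(C)={a,b}

FIRST(C) = ["a", "b"]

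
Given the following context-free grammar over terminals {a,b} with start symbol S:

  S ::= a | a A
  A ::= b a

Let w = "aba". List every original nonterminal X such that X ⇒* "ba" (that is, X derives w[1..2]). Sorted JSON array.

CNF form of G:
  S -> T1 A | a
  A -> T0 T1
  T0 -> b
  T1 -> a

CYK fill — only the sub-triangle for w[1..2]:
  cell(1,1) b: {T0}  orig:{}
  cell(2,2) a: {S,T1}  orig:{S}
  cell(1,2) ba: {A}

Original NTs in T[1,2] deriving "ba": ["A"]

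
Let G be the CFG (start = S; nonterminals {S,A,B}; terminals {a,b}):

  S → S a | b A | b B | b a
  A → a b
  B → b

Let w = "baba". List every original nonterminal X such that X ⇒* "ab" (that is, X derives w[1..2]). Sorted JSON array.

CNF form of G:
  S -> S T0 | T1 A | T1 B | T1 T0
  A -> T0 T1
  B -> b
  T0 -> a
  T1 -> b

Fill CYK table bottom-up, restricted to cells inside w[1..2]:
  [1..1]={T0}  "a"  orig:{}
  [2..2]={B,T1}  "b"  orig:{B}
  [1..2]={A}  "ab"

Original NTs in T[1,2] deriving "ab": ["A"]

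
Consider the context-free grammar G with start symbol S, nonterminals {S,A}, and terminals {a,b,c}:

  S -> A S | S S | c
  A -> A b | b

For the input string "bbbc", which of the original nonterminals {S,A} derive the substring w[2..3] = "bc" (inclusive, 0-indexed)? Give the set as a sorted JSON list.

Convert to CNF:
  S -> A S | S S | c
  A -> A T0 | b
  T0 -> b

Fill CYK table bottom-up, restricted to cells inside w[2..3]:
  T[2,2] 'b' = {A,T0}  orig:{A}
  T[3,3] 'c' = {S}
  T[2,3] 'bc' = {S}

Original NTs in T[2,3] deriving "bc": ["S"]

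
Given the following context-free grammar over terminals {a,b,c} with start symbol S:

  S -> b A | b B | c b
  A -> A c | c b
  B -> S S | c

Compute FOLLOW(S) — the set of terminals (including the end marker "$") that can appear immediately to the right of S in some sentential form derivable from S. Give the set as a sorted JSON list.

FIRST sets, iterate to fixpoint:
pass 1:
  A via A→c b: +{c}
  B via B→c: +{c}
  S via S→b A: +{b}
  S via S→c b: +{c}
  FIRST[S]={b,c}  FIRST[A]={c}  FIRST[B]={c}
pass 2:
  B via B→S S: +{b}
  FIRST[S]={b,c}  FIRST[A]={c}  FIRST[B]={b,c}
pass 3: — fixpoint
  FIRST[S]={b,c}  FIRST[A]={c}  FIRST[B]={b,c}

Compute FOLLOW by fixpoint:
initialize: $ ∈ FOLLOW(S)
[1]
  A→A c: FOLLOW(A) ⊇ FIRST(c) = {c}; new: +{c}
  B→S S: FOLLOW(S) ⊇ FIRST(S) = {b,c}; new: +{b,c}
  S→b A: FOLLOW(A) ⊇ FOLLOW(S) ⊇ {$,b,c}; new: +{$,b}
  S→b B: FOLLOW(B) ⊇ FOLLOW(S) ⊇ {$,b,c}; new: +{$,b,c}
  FOLLOW[S]={$,b,c}  FOLLOW[A]={$,b,c}  FOLLOW[B]={$,b,c}
[2] (stable)
  FOLLOW[S]={$,b,c}  FOLLOW[A]={$,b,c}  FOLLOW[B]={$,b,c}

FOLLOW(S) = ["$", "b", "c"]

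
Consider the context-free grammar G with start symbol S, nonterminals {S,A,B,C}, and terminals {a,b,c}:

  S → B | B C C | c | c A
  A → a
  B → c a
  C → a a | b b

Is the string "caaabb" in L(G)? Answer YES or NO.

Convert to CNF:
  S -> B X3 | T0 A | T0 T1 | c
  A -> a
  B -> T0 T1
  C -> T1 T1 | T2 T2
  T0 -> c
  T1 -> a
  T2 -> b
  X3 -> C C

Fill CYK table bottom-up:
  T[0,0] 'c' = {S,T0}  orig:{S}
  T[1,1] 'a' = {A,T1}  orig:{A}
  T[2,2] 'a' = {A,T1}  orig:{A}
  T[3,3] 'a' = {A,T1}  orig:{A}
  T[4,4] 'b' = {T2}  orig:{}
  T[5,5] 'b' = {T2}  orig:{}
  T[0,1] 'ca' = {B,S}
  T[1,2] 'aa' = {C}
  T[2,3] 'aa' = {C}
  T[3,4] 'ab' = ∅
  T[4,5] 'bb' = {C}
  T[0,2] 'caa' = ∅
  T[1,3] 'aaa' = ∅
  T[2,4] 'aab' = ∅
  T[3,5] 'abb' = ∅
  T[0,3] 'caaa' = ∅
  T[1,4] 'aaab' = ∅
  T[2,5] 'aabb' = {X3}  orig:{}
  T[0,4] 'caaab' = ∅
  T[1,5] 'aaabb' = ∅
  T[0,5] 'caaabb' = {S}

S ∈ T[0,5] ⇒ YES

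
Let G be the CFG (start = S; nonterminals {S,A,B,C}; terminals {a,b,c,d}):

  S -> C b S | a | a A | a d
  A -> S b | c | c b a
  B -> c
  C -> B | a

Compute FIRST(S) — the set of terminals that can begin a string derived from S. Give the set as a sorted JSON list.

FIRST sets, iterate to fixpoint:
[1]
  A via A→c: +{c}
  B via B→c: +{c}
  C via C→B: +{c}
  C via C→a: +{a}
  S via S→C b S: +{a,c}
  FIRST(S)={a,c}  FIRST(A)={c}  FIRST(B)={c}  FIRST(C)={a,c}
[2]
  A via A→S b: +{a}
  FIRST(S)={a,c}  FIRST(A)={a,c}  FIRST(B)={c}  FIRST(C)={a,c}
[3] (stable)
  FIRST(S)={a,c}  FIRST(A)={a,c}  FIRST(B)={c}  FIRST(C)={a,c}

FIRST(S) = ["a", "c"]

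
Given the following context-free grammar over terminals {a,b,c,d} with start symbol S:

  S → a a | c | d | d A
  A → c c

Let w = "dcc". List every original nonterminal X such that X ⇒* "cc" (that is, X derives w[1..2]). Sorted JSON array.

CNF form of G:
  S -> T1 T1 | T2 A | c | d
  A -> T0 T0
  T0 -> c
  T1 -> a
  T2 -> d

CYK fill — only the sub-triangle for w[1..2]:
  [1..1]={S,T0}  "c"  orig:{S}
  [2..2]={S,T0}  "c"  orig:{S}
  [1..2]={A}  "cc"

Original NTs in T[1,2] deriving "cc": ["A"]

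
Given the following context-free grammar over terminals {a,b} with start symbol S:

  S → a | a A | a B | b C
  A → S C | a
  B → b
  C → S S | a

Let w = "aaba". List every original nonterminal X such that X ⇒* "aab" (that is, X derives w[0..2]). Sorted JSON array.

CNF form of G:
  S -> T0 A | T0 B | T1 C | a
  A -> S C | a
  B -> b
  C -> S S | a
  T0 -> a
  T1 -> b

Fill CYK table bottom-up — only the sub-triangle for w[0..2]:
  T[0,0] 'a' = {A,C,S,T0}  orig:{A,C,S}
  T[1,1] 'a' = {A,C,S,T0}  orig:{A,C,S}
  T[2,2] 'b' = {B,T1}  orig:{B}
  T[0,1] 'aa' = {A,C,S}
  T[1,2] 'ab' = {S}
  T[0,2] 'aab' = {C}

Original NTs in T[0,2] deriving "aab": ["C"]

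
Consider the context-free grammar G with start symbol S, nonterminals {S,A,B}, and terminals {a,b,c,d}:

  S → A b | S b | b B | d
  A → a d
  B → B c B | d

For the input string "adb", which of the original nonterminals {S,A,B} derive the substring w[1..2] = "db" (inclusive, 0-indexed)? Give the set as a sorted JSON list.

Convert to CNF:
  S -> A T3 | S T3 | T3 B | d
  A -> T0 T1
  B -> B X4 | d
  T0 -> a
  T1 -> d
  T2 -> c
  T3 -> b
  X4 -> T2 B

Fill CYK table bottom-up (cells [i..j] with 1 ≤ i ≤ j ≤ 2 only):
  cell(1,1) d: {B,S,T1}  orig:{B,S}
  cell(2,2) b: {T3}  orig:{}
  cell(1,2) db: {S}

Original NTs in T[1,2] deriving "db": ["S"]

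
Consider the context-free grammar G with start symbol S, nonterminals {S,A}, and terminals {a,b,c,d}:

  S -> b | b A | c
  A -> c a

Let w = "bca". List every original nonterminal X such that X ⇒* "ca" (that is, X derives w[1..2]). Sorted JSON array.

Convert to CNF:
  S -> T2 A | b | c
  A -> T0 T1
  T0 -> c
  T1 -> a
  T2 -> b

Fill CYK table bottom-up — only the sub-triangle for w[1..2]:
  [1..1]={S,T0}  "c"  orig:{S}
  [2..2]={T1}  "a"  orig:{}
  [1..2]={A}  "ca"

Original NTs in T[1,2] deriving "ca": ["A"]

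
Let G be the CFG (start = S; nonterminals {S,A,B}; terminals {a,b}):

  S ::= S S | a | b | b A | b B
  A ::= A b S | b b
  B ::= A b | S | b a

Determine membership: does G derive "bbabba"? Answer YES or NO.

CNF form of G:
  S -> S S | T0 A | T0 B | a | b
  A -> A X2 | T0 T0
  B -> A T0 | S S | T0 A | T0 B | T0 T1 | a | b
  T0 -> b
  T1 -> a
  X2 -> T0 S

Fill CYK table bottom-up:
  T[0,0] 'b' = {B,S,T0}  orig:{B,S}
  T[1,1] 'b' = {B,S,T0}  orig:{B,S}
  T[2,2] 'a' = {B,S,T1}  orig:{B,S}
  T[3,3] 'b' = {B,S,T0}  orig:{B,S}
  T[4,4] 'b' = {B,S,T0}  orig:{B,S}
  T[5,5] 'a' = {B,S,T1}  orig:{B,S}
  T[0,1] 'bb' = {A,B,S,X2}  orig:{A,B,S}
  T[1,2] 'ba' = {B,S,X2}  orig:{B,S}
  T[2,3] 'ab' = {B,S}
  T[3,4] 'bb' = {A,B,S,X2}  orig:{A,B,S}
  T[4,5] 'ba' = {B,S,X2}  orig:{B,S}
  T[0,2] 'bba' = {B,S,X2}  orig:{B,S}
  T[1,3] 'bab' = {B,S,X2}  orig:{B,S}
  T[2,4] 'abb' = {B,S}
  T[3,5] 'bba' = {B,S,X2}  orig:{B,S}
  T[0,3] 'bbab' = {B,S,X2}  orig:{B,S}
  T[1,4] 'babb' = {B,S,X2}  orig:{B,S}
  T[2,5] 'abba' = {B,S}
  T[0,4] 'bbabb' = {B,S,X2}  orig:{B,S}
  T[1,5] 'babba' = {B,S,X2}  orig:{B,S}
  T[0,5] 'bbabba' = {B,S,X2}  orig:{B,S}

S ∈ T[0,5] ⇒ YES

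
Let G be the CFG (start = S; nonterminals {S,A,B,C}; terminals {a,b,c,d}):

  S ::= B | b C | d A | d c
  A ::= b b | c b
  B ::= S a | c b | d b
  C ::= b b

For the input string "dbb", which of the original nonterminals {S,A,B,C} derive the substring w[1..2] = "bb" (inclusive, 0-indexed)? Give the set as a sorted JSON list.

Convert to CNF:
  S -> S T2 | T0 C | T1 T0 | T3 A | T3 T0 | T3 T1
  A -> T0 T0 | T1 T0
  B -> S T2 | T1 T0 | T3 T0
  C -> T0 T0
  T0 -> b
  T1 -> c
  T2 -> a
  T3 -> d

CYK table (by increasing span) (cells [i..j] with 1 ≤ i ≤ j ≤ 2 only):
  [1..1]={T0}  "b"  orig:{}
  [2..2]={T0}  "b"  orig:{}
  [1..2]={A,C}  "bb"

Original NTs in T[1,2] deriving "bb": ["A", "C"]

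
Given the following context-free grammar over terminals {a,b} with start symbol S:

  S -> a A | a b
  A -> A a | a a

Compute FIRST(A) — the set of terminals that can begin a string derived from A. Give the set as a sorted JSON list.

Compute FIRST by fixpoint:
pass 1:
  A via A→a a: +{a}
  S via S→a A: +{a}
  FIRST[S]={a}  FIRST[A]={a}
pass 2: (stable)
  FIRST[S]={a}  FIRST[A]={a}

FIRST(A) = ["a"]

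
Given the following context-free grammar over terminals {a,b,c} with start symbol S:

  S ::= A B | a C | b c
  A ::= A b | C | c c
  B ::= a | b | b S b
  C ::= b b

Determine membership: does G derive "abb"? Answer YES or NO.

Convert to CNF:
  S -> A B | T0 T1 | T2 C
  A -> A T0 | T0 T0 | T1 T1
  B -> T0 X3 | a | b
  C -> T0 T0
  T0 -> b
  T1 -> c
  T2 -> a
  X3 -> S T0

CYK fill:
  T[0,0] 'a' = {B,T2}  orig:{B}
  T[1,1] 'b' = {B,T0}  orig:{B}
  T[2,2] 'b' = {B,T0}  orig:{B}
  T[0,1] 'ab' = ∅
  T[1,2] 'bb' = {A,C}
  T[0,2] 'abb' = {S}

S ∈ T[0,2] ⇒ YES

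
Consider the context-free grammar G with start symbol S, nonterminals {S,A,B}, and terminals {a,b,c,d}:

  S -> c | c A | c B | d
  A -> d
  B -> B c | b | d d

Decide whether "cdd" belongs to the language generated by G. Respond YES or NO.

Convert to CNF:
  S -> T0 A | T0 B | c | d
  A -> d
  B -> B T0 | T1 T1 | b
  T0 -> c
  T1 -> d

Fill CYK table bottom-up:
  [0..0]={S,T0}  "c"  orig:{S}
  [1..1]={A,S,T1}  "d"  orig:{A,S}
  [2..2]={A,S,T1}  "d"  orig:{A,S}
  [0..1]={S}  "cd"
  [1..2]={B}  "dd"
  [0..2]={S}  "cdd"

S ∈ T[0,2] ⇒ YES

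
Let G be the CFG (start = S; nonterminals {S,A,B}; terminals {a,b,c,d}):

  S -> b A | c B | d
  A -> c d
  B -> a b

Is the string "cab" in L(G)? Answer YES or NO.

CNF form of G:
  S -> T0 B | T3 A | d
  A -> T0 T1
  B -> T2 T3
  T0 -> c
  T1 -> d
  T2 -> a
  T3 -> b

Fill CYK table bottom-up:
  T[0,0] 'c' = {T0}  orig:{}
  T[1,1] 'a' = {T2}  orig:{}
  T[2,2] 'b' = {T3}  orig:{}
  T[0,1] 'ca' = ∅
  T[1,2] 'ab' = {B}
  T[0,2] 'cab' = {S}

S ∈ T[0,2] ⇒ YES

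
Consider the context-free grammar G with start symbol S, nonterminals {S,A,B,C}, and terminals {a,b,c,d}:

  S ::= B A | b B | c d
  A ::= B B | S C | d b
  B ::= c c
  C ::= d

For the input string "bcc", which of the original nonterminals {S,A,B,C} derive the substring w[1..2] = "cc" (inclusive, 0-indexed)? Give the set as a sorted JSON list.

CNF form of G:
  S -> B A | T1 B | T2 T0
  A -> B B | S C | T0 T1
  B -> T2 T2
  C -> d
  T0 -> d
  T1 -> b
  T2 -> c

CYK table (by increasing span) — only the sub-triangle for w[1..2]:
  T[1,1] 'c' = {T2}  orig:{}
  T[2,2] 'c' = {T2}  orig:{}
  T[1,2] 'cc' = {B}

Original NTs in T[1,2] deriving "cc": ["B"]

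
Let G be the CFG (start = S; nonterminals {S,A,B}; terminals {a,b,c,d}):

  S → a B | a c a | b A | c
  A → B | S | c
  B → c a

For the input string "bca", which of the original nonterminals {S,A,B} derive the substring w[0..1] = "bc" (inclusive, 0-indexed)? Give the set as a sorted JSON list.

CNF form of G:
  S -> T0 B | T0 X4 | T2 A | c
  A -> T0 B | T0 X3 | T1 T0 | T2 A | c
  B -> T1 T0
  T0 -> a
  T1 -> c
  T2 -> b
  X3 -> T1 T0
  X4 -> T1 T0

Fill CYK table bottom-up — only the sub-triangle for w[0..1]:
  T[0,0] 'b' = {T2}  orig:{}
  T[1,1] 'c' = {A,S,T1}  orig:{A,S}
  T[0,1] 'bc' = {A,S}

Original NTs in T[0,1] deriving "bc": ["A", "S"]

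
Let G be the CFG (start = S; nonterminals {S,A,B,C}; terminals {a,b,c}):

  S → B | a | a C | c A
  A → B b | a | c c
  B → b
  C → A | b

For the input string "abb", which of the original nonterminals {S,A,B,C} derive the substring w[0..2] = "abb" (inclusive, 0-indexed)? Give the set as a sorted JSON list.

Convert to CNF:
  S -> T1 A | T2 C | a | b
  A -> B T0 | T1 T1 | a
  B -> b
  C -> B T0 | T1 T1 | a | b
  T0 -> b
  T1 -> c
  T2 -> a

CYK fill, restricted to cells inside w[0..2]:
  T[0,0] 'a' = {A,C,S,T2}  orig:{A,C,S}
  T[1,1] 'b' = {B,C,S,T0}  orig:{B,C,S}
  T[2,2] 'b' = {B,C,S,T0}  orig:{B,C,S}
  T[0,1] 'ab' = {S}
  T[1,2] 'bb' = {A,C}
  T[0,2] 'abb' = {S}

Original NTs in T[0,2] deriving "abb": ["S"]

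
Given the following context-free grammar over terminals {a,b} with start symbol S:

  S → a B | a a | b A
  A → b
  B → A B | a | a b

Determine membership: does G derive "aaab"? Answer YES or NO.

Convert to CNF:
  S -> T0 B | T0 T0 | T1 A
  A -> b
  B -> A B | T0 T1 | a
  T0 -> a
  T1 -> b

CYK fill:
  cell(0,0) a: {B,T0}  orig:{B}
  cell(1,1) a: {B,T0}  orig:{B}
  cell(2,2) a: {B,T0}  orig:{B}
  cell(3,3) b: {A,T1}  orig:{A}
  cell(0,1) aa: {S}
  cell(1,2) aa: {S}
  cell(2,3) ab: {B}
  cell(0,2) aaa: ∅
  cell(1,3) aab: {S}
  cell(0,3) aaab: ∅

S ∉ T[0,3] ⇒ NO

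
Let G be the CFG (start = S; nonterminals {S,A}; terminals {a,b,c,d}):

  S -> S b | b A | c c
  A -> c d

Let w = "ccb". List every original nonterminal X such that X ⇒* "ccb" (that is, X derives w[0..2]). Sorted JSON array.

Convert to CNF:
  S -> S T2 | T0 T0 | T2 A
  A -> T0 T1
  T0 -> c
  T1 -> d
  T2 -> b

CYK fill (cells [i..j] with 0 ≤ i ≤ j ≤ 2 only):
  T[0,0] 'c' = {T0}  orig:{}
  T[1,1] 'c' = {T0}  orig:{}
  T[2,2] 'b' = {T2}  orig:{}
  T[0,1] 'cc' = {S}
  T[1,2] 'cb' = ∅
  T[0,2] 'ccb' = {S}

Original NTs in T[0,2] deriving "ccb": ["S"]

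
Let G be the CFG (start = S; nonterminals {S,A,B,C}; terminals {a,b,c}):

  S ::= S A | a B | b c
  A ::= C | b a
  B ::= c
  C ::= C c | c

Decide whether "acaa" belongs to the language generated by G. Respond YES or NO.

Convert to CNF:
  S -> S A | T1 T0 | T2 B
  A -> C T0 | T1 T2 | c
  B -> c
  C -> C T0 | c
  T0 -> c
  T1 -> b
  T2 -> a

CYK fill:
  T[0,0] 'a' = {T2}  orig:{}
  T[1,1] 'c' = {A,B,C,T0}  orig:{A,B,C}
  T[2,2] 'a' = {T2}  orig:{}
  T[3,3] 'a' = {T2}  orig:{}
  T[0,1] 'ac' = {S}
  T[1,2] 'ca' = ∅
  T[2,3] 'aa' = ∅
  T[0,2] 'aca' = ∅
  T[1,3] 'caa' = ∅
  T[0,3] 'acaa' = ∅

S ∉ T[0,3] ⇒ NO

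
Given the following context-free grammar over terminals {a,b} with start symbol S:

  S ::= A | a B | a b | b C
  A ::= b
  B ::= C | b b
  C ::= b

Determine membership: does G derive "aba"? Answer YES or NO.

CNF form of G:
  S -> T0 C | T1 B | T1 T0 | b
  A -> b
  B -> T0 T0 | b
  C -> b
  T0 -> b
  T1 -> a

CYK fill:
  cell(0,0) a: {T1}  orig:{}
  cell(1,1) b: {A,B,C,S,T0}  orig:{A,B,C,S}
  cell(2,2) a: {T1}  orig:{}
  cell(0,1) ab: {S}
  cell(1,2) ba: ∅
  cell(0,2) aba: ∅

S ∉ T[0,2] ⇒ NO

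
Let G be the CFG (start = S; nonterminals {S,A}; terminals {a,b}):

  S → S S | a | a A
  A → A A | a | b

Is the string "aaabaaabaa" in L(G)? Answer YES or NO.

CNF form of G:
  S -> S S | T0 A | a
  A -> A A | a | b
  T0 -> a

CYK fill:
  cell(0,0) a: {A,S,T0}  orig:{A,S}
  cell(1,1) a: {A,S,T0}  orig:{A,S}
  cell(2,2) a: {A,S,T0}  orig:{A,S}
  cell(3,3) b: {A}
  cell(4,4) a: {A,S,T0}  orig:{A,S}
  cell(5,5) a: {A,S,T0}  orig:{A,S}
  cell(6,6) a: {A,S,T0}  orig:{A,S}
  cell(7,7) b: {A}
  cell(8,8) a: {A,S,T0}  orig:{A,S}
  cell(9,9) a: {A,S,T0}  orig:{A,S}
  cell(0,1) aa: {A,S}
  cell(1,2) aa: {A,S}
  cell(2,3) ab: {A,S}
  cell(3,4) ba: {A}
  cell(4,5) aa: {A,S}
  cell(5,6) aa: {A,S}
  cell(6,7) ab: {A,S}
  cell(7,8) ba: {A}
  cell(8,9) aa: {A,S}
  cell(0,2) aaa: {A,S}
  cell(1,3) aab: {A,S}
  cell(2,4) aba: {A,S}
  cell(3,5) baa: {A}
  cell(4,6) aaa: {A,S}
  cell(5,7) aab: {A,S}
  cell(6,8) aba: {A,S}
  cell(7,9) baa: {A}
  cell(0,3) aaab: {A,S}
  cell(1,4) aaba: {A,S}
  cell(2,5) abaa: {A,S}
  cell(3,6) baaa: {A}
  cell(4,7) aaab: {A,S}
  cell(5,8) aaba: {A,S}
  cell(6,9) abaa: {A,S}
  cell(0,4) aaaba: {A,S}
  cell(1,5) aabaa: {A,S}
  cell(2,6) abaaa: {A,S}
  cell(3,7) baaab: {A}
  cell(4,8) aaaba: {A,S}
  cell(5,9) aabaa: {A,S}
  cell(0,5) aaabaa: {A,S}
  cell(1,6) aabaaa: {A,S}
  cell(2,7) abaaab: {A,S}
  cell(3,8) baaaba: {A}
  cell(4,9) aaabaa: {A,S}
  cell(0,6) aaabaaa: {A,S}
  cell(1,7) aabaaab: {A,S}
  cell(2,8) abaaaba: {A,S}
  cell(3,9) baaabaa: {A}
  cell(0,7) aaabaaab: {A,S}
  cell(1,8) aabaaaba: {A,S}
  cell(2,9) abaaabaa: {A,S}
  cell(0,8) aaabaaaba: {A,S}
  cell(1,9) aabaaabaa: {A,S}
  cell(0,9) aaabaaabaa: {A,S}

S ∈ T[0,9] ⇒ YES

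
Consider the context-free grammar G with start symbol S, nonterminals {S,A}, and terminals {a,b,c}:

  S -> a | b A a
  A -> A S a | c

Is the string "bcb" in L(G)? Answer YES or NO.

Convert to CNF:
  S -> T1 X3 | a
  A -> A X2 | c
  T0 -> a
  T1 -> b
  X2 -> S T0
  X3 -> A T0

Fill CYK table bottom-up:
  [0..0]={T1}  "b"  orig:{}
  [1..1]={A}  "c"
  [2..2]={T1}  "b"  orig:{}
  [0..1]=∅  "bc"
  [1..2]=∅  "cb"
  [0..2]=∅  "bcb"

S ∉ T[0,2] ⇒ NO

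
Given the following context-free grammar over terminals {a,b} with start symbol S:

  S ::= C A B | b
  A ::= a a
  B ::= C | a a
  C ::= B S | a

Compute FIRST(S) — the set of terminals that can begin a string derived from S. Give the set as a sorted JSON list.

FIRST sets, iterate to fixpoint:
round 1:
  A via A→a a: +{a}
  B via B→a a: +{a}
  C via C→B S: +{a}
  S via S→C A B: +{a}
  S via S→b: +{b}
  FIRST(S)={a,b}  FIRST(A)={a}  FIRST(B)={a}  FIRST(C)={a}
round 2: done
  FIRST(S)={a,b}  FIRST(A)={a}  FIRST(B)={a}  FIRST(C)={a}

FIRST(S) = ["a", "b"]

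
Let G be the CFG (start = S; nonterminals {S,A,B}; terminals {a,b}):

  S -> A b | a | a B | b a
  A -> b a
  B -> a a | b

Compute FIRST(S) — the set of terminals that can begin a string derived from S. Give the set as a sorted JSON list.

Compute FIRST by fixpoint:
[1]
  A via A→b a: +{b}
  B via B→a a: +{a}
  B via B→b: +{b}
  S via S→A b: +{b}
  S via S→a: +{a}
  S: {a,b}  A: {b}  B: {a,b}
[2] (stable)
  S: {a,b}  A: {b}  B: {a,b}

FIRST(S) = ["a", "b"]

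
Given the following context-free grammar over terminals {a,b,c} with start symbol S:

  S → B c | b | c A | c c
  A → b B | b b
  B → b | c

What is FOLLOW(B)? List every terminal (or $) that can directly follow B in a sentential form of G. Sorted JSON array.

FIRST sets, iterate to fixpoint:
[1]
  A via A→b B: +{b}
  B via B→b: +{b}
  B via B→c: +{c}
  S via S→B c: +{b,c}
  FIRST(S)={b,c}  FIRST(A)={b}  FIRST(B)={b,c}
[2] done
  FIRST(S)={b,c}  FIRST(A)={b}  FIRST(B)={b,c}

Compute FOLLOW by fixpoint:
initialize: $ ∈ FOLLOW(S)
[1]
  S→B c: FOLLOW(B) ⊇ FIRST(c) = {c}; new: +{c}
  S→c A: FOLLOW(A) ⊇ FOLLOW(S) ⊇ {$}; new: +{$}
  FOLLOW(S)={$}  FOLLOW(A)={$}  FOLLOW(B)={c}
[2]
  A→b B: FOLLOW(B) ⊇ FOLLOW(A) ⊇ {$}; new: +{$}
  FOLLOW(S)={$}  FOLLOW(A)={$}  FOLLOW(B)={$,c}
[3] (no change)
  FOLLOW(S)={$}  FOLLOW(A)={$}  FOLLOW(B)={$,c}

FOLLOW(B) = ["$", "c"]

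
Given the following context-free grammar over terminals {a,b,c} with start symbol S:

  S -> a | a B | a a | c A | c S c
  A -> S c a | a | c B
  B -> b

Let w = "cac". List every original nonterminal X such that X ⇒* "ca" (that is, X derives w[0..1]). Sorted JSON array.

CNF form of G:
  S -> T0 A | T0 X3 | T1 B | T1 T1 | a
  A -> S X2 | T0 B | a
  B -> b
  T0 -> c
  T1 -> a
  X2 -> T0 T1
  X3 -> S T0

CYK table (by increasing span), restricted to cells inside w[0..1]:
  T[0,0] 'c' = {T0}  orig:{}
  T[1,1] 'a' = {A,S,T1}  orig:{A,S}
  T[0,1] 'ca' = {S,X2}  orig:{S}

Original NTs in T[0,1] deriving "ca": ["S"]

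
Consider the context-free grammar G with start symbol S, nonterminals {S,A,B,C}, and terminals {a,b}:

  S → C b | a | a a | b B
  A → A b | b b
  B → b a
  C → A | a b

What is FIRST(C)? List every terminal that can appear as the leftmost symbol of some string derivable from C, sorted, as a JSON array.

Compute FIRST by fixpoint:
round 1:
  A via A→b b: +{b}
  B via B→b a: +{b}
  C via C→A: +{b}
  C via C→a b: +{a}
  S via S→C b: +{a,b}
  FIRST[S]={a,b}  FIRST[A]={b}  FIRST[B]={b}  FIRST[C]={a,b}
round 2: done
  FIRST[S]={a,b}  FIRST[A]={b}  FIRST[B]={b}  FIRST[C]={a,b}

FIRST(C) = ["a", "b"]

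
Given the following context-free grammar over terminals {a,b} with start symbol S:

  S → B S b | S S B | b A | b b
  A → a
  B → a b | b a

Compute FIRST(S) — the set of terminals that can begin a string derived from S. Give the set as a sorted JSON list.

FIRST iteration:
round 1:
  A via A→a: +{a}
  B via B→a b: +{a}
  B via B→b a: +{b}
  S via S→B S b: +{a,b}
  FIRST[S]={a,b}  FIRST[A]={a}  FIRST[B]={a,b}
round 2: done
  FIRST[S]={a,b}  FIRST[A]={a}  FIRST[B]={a,b}

FIRST(S) = ["a", "b"]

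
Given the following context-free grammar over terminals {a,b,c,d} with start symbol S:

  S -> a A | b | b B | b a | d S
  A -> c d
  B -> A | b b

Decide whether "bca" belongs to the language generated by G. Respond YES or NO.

CNF form of G:
  S -> T1 S | T2 B | T2 T3 | T3 A | b
  A -> T0 T1
  B -> T0 T1 | T2 T2
  T0 -> c
  T1 -> d
  T2 -> b
  T3 -> a

Fill CYK table bottom-up:
  T[0,0] 'b' = {S,T2}  orig:{S}
  T[1,1] 'c' = {T0}  orig:{}
  T[2,2] 'a' = {T3}  orig:{}
  T[0,1] 'bc' = ∅
  T[1,2] 'ca' = ∅
  T[0,2] 'bca' = ∅

S ∉ T[0,2] ⇒ NO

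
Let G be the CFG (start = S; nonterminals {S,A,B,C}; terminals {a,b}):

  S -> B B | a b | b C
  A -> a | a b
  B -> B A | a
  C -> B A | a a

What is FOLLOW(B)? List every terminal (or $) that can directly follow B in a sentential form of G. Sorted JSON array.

Compute FIRST by fixpoint:
pass 1:
  A via A→a: +{a}
  B via B→a: +{a}
  C via C→B A: +{a}
  S via S→B B: +{a}
  S via S→b C: +{b}
  FIRST(S)={a,b}  FIRST(A)={a}  FIRST(B)={a}  FIRST(C)={a}
pass 2: (no change)
  FIRST(S)={a,b}  FIRST(A)={a}  FIRST(B)={a}  FIRST(C)={a}

Compute FOLLOW by fixpoint:
FOLLOW(S) := {$}
iter 1:
  B→B A: FOLLOW(B) ⊇ FIRST(A) = {a}; new: +{a}
  B→B A: FOLLOW(A) ⊇ FOLLOW(B) ⊇ {a}; new: +{a}
  S→B B: FOLLOW(B) ⊇ FOLLOW(S) ⊇ {$}; new: +{$}
  S→b C: FOLLOW(C) ⊇ FOLLOW(S) ⊇ {$}; new: +{$}
  FOLLOW[S]={$}  FOLLOW[A]={a}  FOLLOW[B]={$,a}  FOLLOW[C]={$}
iter 2:
  B→B A: FOLLOW(A) ⊇ FOLLOW(B) ⊇ {$,a}; new: +{$}
  FOLLOW[S]={$}  FOLLOW[A]={$,a}  FOLLOW[B]={$,a}  FOLLOW[C]={$}
iter 3: — fixpoint
  FOLLOW[S]={$}  FOLLOW[A]={$,a}  FOLLOW[B]={$,a}  FOLLOW[C]={$}

FOLLOW(B) = ["$", "a"]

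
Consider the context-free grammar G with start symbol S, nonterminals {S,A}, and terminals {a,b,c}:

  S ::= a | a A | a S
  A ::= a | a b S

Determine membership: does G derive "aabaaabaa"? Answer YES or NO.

CNF form of G:
  S -> T0 A | T0 S | a
  A -> T0 X2 | a
  T0 -> a
  T1 -> b
  X2 -> T1 S

CYK table (by increasing span):
  cell(0,0) a: {A,S,T0}  orig:{A,S}
  cell(1,1) a: {A,S,T0}  orig:{A,S}
  cell(2,2) b: {T1}  orig:{}
  cell(3,3) a: {A,S,T0}  orig:{A,S}
  cell(4,4) a: {A,S,T0}  orig:{A,S}
  cell(5,5) a: {A,S,T0}  orig:{A,S}
  cell(6,6) b: {T1}  orig:{}
  cell(7,7) a: {A,S,T0}  orig:{A,S}
  cell(8,8) a: {A,S,T0}  orig:{A,S}
  cell(0,1) aa: {S}
  cell(1,2) ab: ∅
  cell(2,3) ba: {X2}  orig:{}
  cell(3,4) aa: {S}
  cell(4,5) aa: {S}
  cell(5,6) ab: ∅
  cell(6,7) ba: {X2}  orig:{}
  cell(7,8) aa: {S}
  cell(0,2) aab: ∅
  cell(1,3) aba: {A}
  cell(2,4) baa: {X2}  orig:{}
  cell(3,5) aaa: {S}
  cell(4,6) aab: ∅
  cell(5,7) aba: {A}
  cell(6,8) baa: {X2}  orig:{}
  cell(0,3) aaba: {S}
  cell(1,4) abaa: {A}
  cell(2,5) baaa: {X2}  orig:{}
  cell(3,6) aaab: ∅
  cell(4,7) aaba: {S}
  cell(5,8) abaa: {A}
  cell(0,4) aabaa: {S}
  cell(1,5) abaaa: {A}
  cell(2,6) baaab: ∅
  cell(3,7) aaaba: {S}
  cell(4,8) aabaa: {S}
  cell(0,5) aabaaa: {S}
  cell(1,6) abaaab: ∅
  cell(2,7) baaaba: {X2}  orig:{}
  cell(3,8) aaabaa: {S}
  cell(0,6) aabaaab: ∅
  cell(1,7) abaaaba: {A}
  cell(2,8) baaabaa: {X2}  orig:{}
  cell(0,7) aabaaaba: {S}
  cell(1,8) abaaabaa: {A}
  cell(0,8) aabaaabaa: {S}

S ∈ T[0,8] ⇒ YES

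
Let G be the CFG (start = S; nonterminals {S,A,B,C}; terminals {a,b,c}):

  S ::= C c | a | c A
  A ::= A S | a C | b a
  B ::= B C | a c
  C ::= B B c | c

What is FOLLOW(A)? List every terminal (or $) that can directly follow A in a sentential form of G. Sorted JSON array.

Compute FIRST by fixpoint:
[1]
  A via A→a C: +{a}
  A via A→b a: +{b}
  B via B→a c: +{a}
  C via C→B B c: +{a}
  C via C→c: +{c}
  S via S→C c: +{a,c}
  FIRST[S]={a,c}  FIRST[A]={a,b}  FIRST[B]={a}  FIRST[C]={a,c}
[2] done
  FIRST[S]={a,c}  FIRST[A]={a,b}  FIRST[B]={a}  FIRST[C]={a,c}

FOLLOW sets:
seed FOLLOW(S) with $
round 1:
  A→A S: FOLLOW(A) ⊇ FIRST(S) = {a,c}; new: +{a,c}
  A→A S: FOLLOW(S) ⊇ FOLLOW(A) ⊇ {a,c}; new: +{a,c}
  A→a C: FOLLOW(C) ⊇ FOLLOW(A) ⊇ {a,c}; new: +{a,c}
  B→B C: FOLLOW(B) ⊇ FIRST(C) = {a,c}; new: +{a,c}
  S→c A: FOLLOW(A) ⊇ FOLLOW(S) ⊇ {$,a,c}; new: +{$}
  S: {$,a,c}  A: {$,a,c}  B: {a,c}  C: {a,c}
round 2:
  A→a C: FOLLOW(C) ⊇ FOLLOW(A) ⊇ {$,a,c}; new: +{$}
  S: {$,a,c}  A: {$,a,c}  B: {a,c}  C: {$,a,c}
round 3: (stable)
  S: {$,a,c}  A: {$,a,c}  B: {a,c}  C: {$,a,c}

FOLLOW(A) = ["$", "a", "c"]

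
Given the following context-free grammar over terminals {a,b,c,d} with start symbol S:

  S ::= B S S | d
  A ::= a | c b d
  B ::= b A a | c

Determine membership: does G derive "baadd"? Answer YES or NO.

CNF form of G:
  S -> B X6 | d
  A -> T0 X4 | a
  B -> T1 X5 | c
  T0 -> c
  T1 -> b
  T2 -> d
  T3 -> a
  X4 -> T1 T2
  X5 -> A T3
  X6 -> S S

Fill CYK table bottom-up:
  T[0,0] 'b' = {T1}  orig:{}
  T[1,1] 'a' = {A,T3}  orig:{A}
  T[2,2] 'a' = {A,T3}  orig:{A}
  T[3,3] 'd' = {S,T2}  orig:{S}
  T[4,4] 'd' = {S,T2}  orig:{S}
  T[0,1] 'ba' = ∅
  T[1,2] 'aa' = {X5}  orig:{}
  T[2,3] 'ad' = ∅
  T[3,4] 'dd' = {X6}  orig:{}
  T[0,2] 'baa' = {B}
  T[1,3] 'aad' = ∅
  T[2,4] 'add' = ∅
  T[0,3] 'baad' = ∅
  T[1,4] 'aadd' = ∅
  T[0,4] 'baadd' = {S}

S ∈ T[0,4] ⇒ YES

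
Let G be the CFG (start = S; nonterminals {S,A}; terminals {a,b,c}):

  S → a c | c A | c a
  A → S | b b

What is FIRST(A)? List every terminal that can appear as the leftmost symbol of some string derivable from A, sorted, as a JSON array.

FIRST sets, iterate to fixpoint:
round 1:
  A via A→b b: +{b}
  S via S→a c: +{a}
  S via S→c A: +{c}
  FIRST(S)={a,c}  FIRST(A)={b}
round 2:
  A via A→S: +{a,c}
  FIRST(S)={a,c}  FIRST(A)={a,b,c}
round 3: (no change)
  FIRST(S)={a,c}  FIRST(A)={a,b,c}

FIRST(A) = ["a", "b", "c"]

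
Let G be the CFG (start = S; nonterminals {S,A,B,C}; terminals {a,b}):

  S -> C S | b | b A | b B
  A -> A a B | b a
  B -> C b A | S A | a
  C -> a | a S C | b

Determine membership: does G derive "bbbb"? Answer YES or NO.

Convert to CNF:
  S -> C S | T1 A | T1 B | b
  A -> A X2 | T1 T0
  B -> C X3 | S A | a
  C -> T0 X4 | a | b
  T0 -> a
  T1 -> b
  X2 -> T0 B
  X3 -> T1 A
  X4 -> S C

Fill CYK table bottom-up:
  [0..0]={C,S,T1}  "b"  orig:{C,S}
  [1..1]={C,S,T1}  "b"  orig:{C,S}
  [2..2]={C,S,T1}  "b"  orig:{C,S}
  [3..3]={C,S,T1}  "b"  orig:{C,S}
  [0..1]={S,X4}  "bb"  orig:{S}
  [1..2]={S,X4}  "bb"  orig:{S}
  [2..3]={S,X4}  "bb"  orig:{S}
  [0..2]={S,X4}  "bbb"  orig:{S}
  [1..3]={S,X4}  "bbb"  orig:{S}
  [0..3]={S,X4}  "bbbb"  orig:{S}

S ∈ T[0,3] ⇒ YES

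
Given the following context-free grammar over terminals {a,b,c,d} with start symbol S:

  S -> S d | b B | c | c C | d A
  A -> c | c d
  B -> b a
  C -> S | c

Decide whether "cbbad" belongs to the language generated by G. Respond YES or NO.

Convert to CNF:
  S -> S T1 | T0 C | T1 A | T2 B | c
  A -> T0 T1 | c
  B -> T2 T3
  C -> S T1 | T0 C | T1 A | T2 B | c
  T0 -> c
  T1 -> d
  T2 -> b
  T3 -> a

Fill CYK table bottom-up:
  [0..0]={A,C,S,T0}  "c"  orig:{A,C,S}
  [1..1]={T2}  "b"  orig:{}
  [2..2]={T2}  "b"  orig:{}
  [3..3]={T3}  "a"  orig:{}
  [4..4]={T1}  "d"  orig:{}
  [0..1]=∅  "cb"
  [1..2]=∅  "bb"
  [2..3]={B}  "ba"
  [3..4]=∅  "ad"
  [0..2]=∅  "cbb"
  [1..3]={C,S}  "bba"
  [2..4]=∅  "bad"
  [0..3]={C,S}  "cbba"
  [1..4]={C,S}  "bbad"
  [0..4]={C,S}  "cbbad"

S ∈ T[0,4] ⇒ YES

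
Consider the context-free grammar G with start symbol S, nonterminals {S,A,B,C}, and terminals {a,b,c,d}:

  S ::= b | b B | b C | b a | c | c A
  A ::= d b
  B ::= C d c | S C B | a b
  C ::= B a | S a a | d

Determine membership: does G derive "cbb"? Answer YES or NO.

Convert to CNF:
  S -> T1 B | T1 C | T1 T3 | T2 A | b | c
  A -> T0 T1
  B -> C X4 | S X5 | T3 T1
  C -> B T3 | S X6 | d
  T0 -> d
  T1 -> b
  T2 -> c
  T3 -> a
  X4 -> T0 T2
  X5 -> C B
  X6 -> T3 T3

Fill CYK table bottom-up:
  cell(0,0) c: {S,T2}  orig:{S}
  cell(1,1) b: {S,T1}  orig:{S}
  cell(2,2) b: {S,T1}  orig:{S}
  cell(0,1) cb: ∅
  cell(1,2) bb: ∅
  cell(0,2) cbb: ∅

S ∉ T[0,2] ⇒ NO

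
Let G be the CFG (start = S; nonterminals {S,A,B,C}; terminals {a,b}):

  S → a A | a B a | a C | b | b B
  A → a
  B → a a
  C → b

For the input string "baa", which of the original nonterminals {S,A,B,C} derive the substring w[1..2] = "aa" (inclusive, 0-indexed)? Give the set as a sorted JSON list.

CNF form of G:
  S -> T0 A | T0 C | T0 X2 | T1 B | b
  A -> a
  B -> T0 T0
  C -> b
  T0 -> a
  T1 -> b
  X2 -> B T0

CYK fill — only the sub-triangle for w[1..2]:
  T[1,1] 'a' = {A,T0}  orig:{A}
  T[2,2] 'a' = {A,T0}  orig:{A}
  T[1,2] 'aa' = {B,S}

Original NTs in T[1,2] deriving "aa": ["B", "S"]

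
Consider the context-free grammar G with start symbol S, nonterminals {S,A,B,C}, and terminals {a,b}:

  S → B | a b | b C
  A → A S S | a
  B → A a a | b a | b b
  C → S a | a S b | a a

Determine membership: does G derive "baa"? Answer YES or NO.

Convert to CNF:
  S -> A X5 | T0 T1 | T1 C | T1 T0 | T1 T1
  A -> A X2 | a
  B -> A X3 | T1 T0 | T1 T1
  C -> S T0 | T0 T0 | T0 X4
  T0 -> a
  T1 -> b
  X2 -> S S
  X3 -> T0 T0
  X4 -> S T1
  X5 -> T0 T0

CYK fill:
  T[0,0] 'b' = {T1}  orig:{}
  T[1,1] 'a' = {A,T0}  orig:{A}
  T[2,2] 'a' = {A,T0}  orig:{A}
  T[0,1] 'ba' = {B,S}
  T[1,2] 'aa' = {C,X3,X5}  orig:{C}
  T[0,2] 'baa' = {C,S}

S ∈ T[0,2] ⇒ YES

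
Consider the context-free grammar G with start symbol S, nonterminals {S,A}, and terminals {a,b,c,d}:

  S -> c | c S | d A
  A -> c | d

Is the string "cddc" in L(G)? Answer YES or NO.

Convert to CNF:
  S -> T0 S | T1 A | c
  A -> c | d
  T0 -> c
  T1 -> d

CYK fill:
  [0..0]={A,S,T0}  "c"  orig:{A,S}
  [1..1]={A,T1}  "d"  orig:{A}
  [2..2]={A,T1}  "d"  orig:{A}
  [3..3]={A,S,T0}  "c"  orig:{A,S}
  [0..1]=∅  "cd"
  [1..2]={S}  "dd"
  [2..3]={S}  "dc"
  [0..2]={S}  "cdd"
  [1..3]=∅  "ddc"
  [0..3]=∅  "cddc"

S ∉ T[0,3] ⇒ NO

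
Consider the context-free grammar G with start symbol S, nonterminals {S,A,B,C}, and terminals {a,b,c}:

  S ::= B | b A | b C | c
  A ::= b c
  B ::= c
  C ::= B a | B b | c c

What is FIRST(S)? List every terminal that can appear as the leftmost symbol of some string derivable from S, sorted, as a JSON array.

FIRST iteration:
round 1:
  A via A→b c: +{b}
  B via B→c: +{c}
  C via C→B a: +{c}
  S via S→B: +{c}
  S via S→b A: +{b}
  FIRST(S)={b,c}  FIRST(A)={b}  FIRST(B)={c}  FIRST(C)={c}
round 2: (no change)
  FIRST(S)={b,c}  FIRST(A)={b}  FIRST(B)={c}  FIRST(C)={c}

FIRST(S) = ["b", "c"]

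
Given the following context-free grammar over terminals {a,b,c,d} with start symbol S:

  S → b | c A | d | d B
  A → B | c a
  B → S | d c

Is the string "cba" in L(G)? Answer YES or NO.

Convert to CNF:
  S -> T0 A | T2 B | b | d
  A -> T0 A | T0 T1 | T2 B | T2 T0 | b | d
  B -> T0 A | T2 B | T2 T0 | b | d
  T0 -> c
  T1 -> a
  T2 -> d

CYK table (by increasing span):
  T[0,0] 'c' = {T0}  orig:{}
  T[1,1] 'b' = {A,B,S}
  T[2,2] 'a' = {T1}  orig:{}
  T[0,1] 'cb' = {A,B,S}
  T[1,2] 'ba' = ∅
  T[0,2] 'cba' = ∅

S ∉ T[0,2] ⇒ NO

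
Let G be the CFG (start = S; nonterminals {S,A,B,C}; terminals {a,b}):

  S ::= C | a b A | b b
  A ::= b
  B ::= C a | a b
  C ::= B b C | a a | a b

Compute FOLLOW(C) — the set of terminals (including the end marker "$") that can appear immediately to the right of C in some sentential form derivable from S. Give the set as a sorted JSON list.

Compute FIRST by fixpoint:
iter 1:
  A via A→b: +{b}
  B via B→a b: +{a}
  C via C→B b C: +{a}
  S via S→C: +{a}
  S via S→b b: +{b}
  FIRST[S]={a,b}  FIRST[A]={b}  FIRST[B]={a}  FIRST[C]={a}
iter 2: — fixpoint
  FIRST[S]={a,b}  FIRST[A]={b}  FIRST[B]={a}  FIRST[C]={a}

FOLLOW sets:
seed FOLLOW(S) with $
round 1:
  B→C a: FOLLOW(C) ⊇ FIRST(a) = {a}; new: +{a}
  C→B b C: FOLLOW(B) ⊇ FIRST(b) = {b}; new: +{b}
  S→C: FOLLOW(C) ⊇ FOLLOW(S) ⊇ {$}; new: +{$}
  S→a b A: FOLLOW(A) ⊇ FOLLOW(S) ⊇ {$}; new: +{$}
  FOLLOW(S)={$}  FOLLOW(A)={$}  FOLLOW(B)={b}  FOLLOW(C)={$,a}
round 2: (no change)
  FOLLOW(S)={$}  FOLLOW(A)={$}  FOLLOW(B)={b}  FOLLOW(C)={$,a}

FOLLOW(C) = ["$", "a"]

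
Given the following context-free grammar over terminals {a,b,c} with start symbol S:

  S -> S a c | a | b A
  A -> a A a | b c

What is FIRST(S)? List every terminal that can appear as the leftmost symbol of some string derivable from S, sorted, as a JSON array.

Compute FIRST by fixpoint:
pass 1:
  A via A→a A a: +{a}
  A via A→b c: +{b}
  S via S→a: +{a}
  S via S→b A: +{b}
  S: {a,b}  A: {a,b}
pass 2: done
  S: {a,b}  A: {a,b}

FIRST(S) = ["a", "b"]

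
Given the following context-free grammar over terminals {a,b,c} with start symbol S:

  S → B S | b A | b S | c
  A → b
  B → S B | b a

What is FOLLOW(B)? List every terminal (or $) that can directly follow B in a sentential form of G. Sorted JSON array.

FIRST sets, iterate to fixpoint:
pass 1:
  A via A→b: +{b}
  B via B→b a: +{b}
  S via S→B S: +{b}
  S via S→c: +{c}
  FIRST[S]={b,c}  FIRST[A]={b}  FIRST[B]={b}
pass 2:
  B via B→S B: +{c}
  FIRST[S]={b,c}  FIRST[A]={b}  FIRST[B]={b,c}
pass 3: done
  FIRST[S]={b,c}  FIRST[A]={b}  FIRST[B]={b,c}

FOLLOW sets:
seed FOLLOW(S) with $
[1]
  B→S B: FOLLOW(S) ⊇ FIRST(B) = {b,c}; new: +{b,c}
  S→B S: FOLLOW(B) ⊇ FIRST(S) = {b,c}; new: +{b,c}
  S→b A: FOLLOW(A) ⊇ FOLLOW(S) ⊇ {$,b,c}; new: +{$,b,c}
  FOLLOW[S]={$,b,c}  FOLLOW[A]={$,b,c}  FOLLOW[B]={b,c}
[2] — fixpoint
  FOLLOW[S]={$,b,c}  FOLLOW[A]={$,b,c}  FOLLOW[B]={b,c}

FOLLOW(B) = ["b", "c"]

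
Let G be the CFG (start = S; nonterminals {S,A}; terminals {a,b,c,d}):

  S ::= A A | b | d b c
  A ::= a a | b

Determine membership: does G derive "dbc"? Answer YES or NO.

CNF form of G:
  S -> A A | T1 X4 | b
  A -> T0 T0 | b
  T0 -> a
  T1 -> d
  T2 -> b
  T3 -> c
  X4 -> T2 T3

CYK table (by increasing span):
  T[0,0] 'd' = {T1}  orig:{}
  T[1,1] 'b' = {A,S,T2}  orig:{A,S}
  T[2,2] 'c' = {T3}  orig:{}
  T[0,1] 'db' = ∅
  T[1,2] 'bc' = {X4}  orig:{}
  T[0,2] 'dbc' = {S}

S ∈ T[0,2] ⇒ YES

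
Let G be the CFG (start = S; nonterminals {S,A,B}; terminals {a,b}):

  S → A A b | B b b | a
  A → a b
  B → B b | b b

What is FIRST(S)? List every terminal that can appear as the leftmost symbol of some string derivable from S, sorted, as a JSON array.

FIRST sets, iterate to fixpoint:
[1]
  A via A→a b: +{a}
  B via B→b b: +{b}
  S via S→A A b: +{a}
  S via S→B b b: +{b}
  S: {a,b}  A: {a}  B: {b}
[2] — fixpoint
  S: {a,b}  A: {a}  B: {b}

FIRST(S) = ["a", "b"]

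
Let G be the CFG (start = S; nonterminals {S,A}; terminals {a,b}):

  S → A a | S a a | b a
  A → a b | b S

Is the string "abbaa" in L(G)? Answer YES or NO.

CNF form of G:
  S -> A T0 | S X2 | T1 T0
  A -> T0 T1 | T1 S
  T0 -> a
  T1 -> b
  X2 -> T0 T0

Fill CYK table bottom-up:
  [0..0]={T0}  "a"  orig:{}
  [1..1]={T1}  "b"  orig:{}
  [2..2]={T1}  "b"  orig:{}
  [3..3]={T0}  "a"  orig:{}
  [4..4]={T0}  "a"  orig:{}
  [0..1]={A}  "ab"
  [1..2]=∅  "bb"
  [2..3]={S}  "ba"
  [3..4]={X2}  "aa"  orig:{}
  [0..2]=∅  "abb"
  [1..3]={A}  "bba"
  [2..4]=∅  "baa"
  [0..3]=∅  "abba"
  [1..4]={S}  "bbaa"
  [0..4]=∅  "abbaa"

S ∉ T[0,4] ⇒ NO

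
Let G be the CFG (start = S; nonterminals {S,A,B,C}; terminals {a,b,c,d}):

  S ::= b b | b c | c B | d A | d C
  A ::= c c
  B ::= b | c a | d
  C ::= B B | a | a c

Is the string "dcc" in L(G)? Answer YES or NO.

CNF form of G:
  S -> T0 B | T2 T0 | T2 T2 | T3 A | T3 C
  A -> T0 T0
  B -> T0 T1 | b | d
  C -> B B | T1 T0 | a
  T0 -> c
  T1 -> a
  T2 -> b
  T3 -> d

CYK fill:
  cell(0,0) d: {B,T3}  orig:{B}
  cell(1,1) c: {T0}  orig:{}
  cell(2,2) c: {T0}  orig:{}
  cell(0,1) dc: ∅
  cell(1,2) cc: {A}
  cell(0,2) dcc: {S}

S ∈ T[0,2] ⇒ YES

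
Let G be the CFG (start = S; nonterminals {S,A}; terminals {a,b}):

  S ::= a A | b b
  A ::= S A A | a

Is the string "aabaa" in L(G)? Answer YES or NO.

CNF form of G:
  S -> T0 A | T1 T1
  A -> S X2 | a
  T0 -> a
  T1 -> b
  X2 -> A A

Fill CYK table bottom-up:
  [0..0]={A,T0}  "a"  orig:{A}
  [1..1]={A,T0}  "a"  orig:{A}
  [2..2]={T1}  "b"  orig:{}
  [3..3]={A,T0}  "a"  orig:{A}
  [4..4]={A,T0}  "a"  orig:{A}
  [0..1]={S,X2}  "aa"  orig:{S}
  [1..2]=∅  "ab"
  [2..3]=∅  "ba"
  [3..4]={S,X2}  "aa"  orig:{S}
  [0..2]=∅  "aab"
  [1..3]=∅  "aba"
  [2..4]=∅  "baa"
  [0..3]=∅  "aaba"
  [1..4]=∅  "abaa"
  [0..4]=∅  "aabaa"

S ∉ T[0,4] ⇒ NO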